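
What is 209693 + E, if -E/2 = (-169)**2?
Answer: 152571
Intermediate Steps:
E = -57122 (E = -2*(-169)**2 = -2*28561 = -57122)
209693 + E = 209693 - 57122 = 152571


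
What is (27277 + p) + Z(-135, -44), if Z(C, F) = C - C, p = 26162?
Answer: 53439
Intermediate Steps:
Z(C, F) = 0
(27277 + p) + Z(-135, -44) = (27277 + 26162) + 0 = 53439 + 0 = 53439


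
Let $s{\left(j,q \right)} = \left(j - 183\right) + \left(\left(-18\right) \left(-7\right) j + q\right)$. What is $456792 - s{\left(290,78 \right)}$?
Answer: $420067$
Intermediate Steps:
$s{\left(j,q \right)} = -183 + q + 127 j$ ($s{\left(j,q \right)} = \left(-183 + j\right) + \left(126 j + q\right) = \left(-183 + j\right) + \left(q + 126 j\right) = -183 + q + 127 j$)
$456792 - s{\left(290,78 \right)} = 456792 - \left(-183 + 78 + 127 \cdot 290\right) = 456792 - \left(-183 + 78 + 36830\right) = 456792 - 36725 = 420067$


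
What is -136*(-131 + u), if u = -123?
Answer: 34544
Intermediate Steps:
-136*(-131 + u) = -136*(-131 - 123) = -136*(-254) = 34544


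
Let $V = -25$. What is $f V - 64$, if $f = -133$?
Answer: $3261$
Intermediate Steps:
$f V - 64 = \left(-133\right) \left(-25\right) - 64 = 3325 - 64 = 3261$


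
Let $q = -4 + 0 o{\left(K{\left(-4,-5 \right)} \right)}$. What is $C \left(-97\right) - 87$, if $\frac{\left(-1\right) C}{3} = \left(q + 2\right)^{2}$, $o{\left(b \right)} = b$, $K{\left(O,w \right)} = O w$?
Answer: $1077$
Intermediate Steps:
$q = -4$ ($q = -4 + 0 \left(\left(-4\right) \left(-5\right)\right) = -4 + 0 \cdot 20 = -4 + 0 = -4$)
$C = -12$ ($C = - 3 \left(-4 + 2\right)^{2} = - 3 \left(-2\right)^{2} = \left(-3\right) 4 = -12$)
$C \left(-97\right) - 87 = \left(-12\right) \left(-97\right) - 87 = 1164 - 87 = 1077$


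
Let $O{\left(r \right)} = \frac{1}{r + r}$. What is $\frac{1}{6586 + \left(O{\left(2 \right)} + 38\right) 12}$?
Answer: $\frac{1}{7045} \approx 0.00014194$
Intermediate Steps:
$O{\left(r \right)} = \frac{1}{2 r}$
$\frac{1}{6586 + \left(O{\left(2 \right)} + 38\right) 12} = \frac{1}{6586 + \left(\frac{1}{2 \cdot 2} + 38\right) 12} = \frac{1}{6586 + \left(\frac{1}{2} \cdot \frac{1}{2} + 38\right) 12} = \frac{1}{6586 + \left(\frac{1}{4} + 38\right) 12} = \frac{1}{6586 + \frac{153}{4} \cdot 12} = \frac{1}{6586 + 459} = \frac{1}{7045}$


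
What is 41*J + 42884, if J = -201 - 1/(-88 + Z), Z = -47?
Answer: 4676846/135 ≈ 34643.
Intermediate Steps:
J = -27134/135 (J = -201 - 1/(-88 - 47) = -201 - 1/(-135) = -201 - 1*(-1/135) = -201 + 1/135 = -27134/135 ≈ -200.99)
41*J + 42884 = 41*(-27134/135) + 42884 = -1112494/135 + 42884 = 4676846/135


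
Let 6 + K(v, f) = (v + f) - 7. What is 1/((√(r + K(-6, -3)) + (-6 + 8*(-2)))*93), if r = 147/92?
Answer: -2024/4315665 - 2*I*√43171/4315665 ≈ -0.00046899 - 9.6289e-5*I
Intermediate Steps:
r = 147/92 (r = 147*(1/92) = 147/92 ≈ 1.5978)
K(v, f) = -13 + f + v (K(v, f) = -6 + ((v + f) - 7) = -6 + ((f + v) - 7) = -6 + (-7 + f + v) = -13 + f + v)
1/((√(r + K(-6, -3)) + (-6 + 8*(-2)))*93) = 1/((√(147/92 + (-13 - 3 - 6)) + (-6 + 8*(-2)))*93) = (1/93)/(√(147/92 - 22) + (-6 - 16)) = (1/93)/(√(-1877/92) - 22) = (1/93)/(I*√43171/46 - 22) = (1/93)/(-22 + I*√43171/46) = 1/(93*(-22 + I*√43171/46))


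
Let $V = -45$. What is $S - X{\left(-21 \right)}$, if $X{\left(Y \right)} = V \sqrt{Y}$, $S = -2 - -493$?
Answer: $491 + 45 i \sqrt{21} \approx 491.0 + 206.22 i$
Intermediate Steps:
$S = 491$ ($S = -2 + 493 = 491$)
$X{\left(Y \right)} = - 45 \sqrt{Y}$
$S - X{\left(-21 \right)} = 491 - - 45 \sqrt{-21} = 491 - - 45 i \sqrt{21} = 491 + 45 i \sqrt{21}$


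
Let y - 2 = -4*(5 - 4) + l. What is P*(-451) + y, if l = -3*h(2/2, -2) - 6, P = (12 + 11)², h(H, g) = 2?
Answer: -238593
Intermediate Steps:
P = 529 (P = 23² = 529)
l = -12 (l = -3*2 - 6 = -6 - 6 = -12)
y = -14 (y = 2 + (-4*(5 - 4) - 12) = 2 + (-4*1 - 12) = 2 + (-4 - 12) = 2 - 16 = -14)
P*(-451) + y = 529*(-451) - 14 = -238579 - 14 = -238593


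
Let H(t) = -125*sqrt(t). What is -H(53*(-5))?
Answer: 125*I*sqrt(265) ≈ 2034.9*I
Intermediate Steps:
-H(53*(-5)) = -(-125)*sqrt(53*(-5)) = -(-125)*sqrt(-265) = -(-125)*I*sqrt(265) = 125*I*sqrt(265)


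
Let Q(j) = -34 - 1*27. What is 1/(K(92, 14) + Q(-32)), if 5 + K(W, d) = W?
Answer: 1/26 ≈ 0.038462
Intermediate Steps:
K(W, d) = -5 + W
Q(j) = -61 (Q(j) = -34 - 27 = -61)
1/(K(92, 14) + Q(-32)) = 1/((-5 + 92) - 61) = 1/(87 - 61) = 1/26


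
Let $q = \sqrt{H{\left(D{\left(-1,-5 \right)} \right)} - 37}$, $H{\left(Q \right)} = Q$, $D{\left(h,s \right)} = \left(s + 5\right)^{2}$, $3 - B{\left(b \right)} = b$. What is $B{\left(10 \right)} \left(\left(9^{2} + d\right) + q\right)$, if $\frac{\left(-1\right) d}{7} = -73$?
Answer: $-4144 - 7 i \sqrt{37} \approx -4144.0 - 42.579 i$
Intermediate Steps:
$B{\left(b \right)} = 3 - b$
$d = 511$ ($d = \left(-7\right) \left(-73\right) = 511$)
$D{\left(h,s \right)} = \left(5 + s\right)^{2}$
$q = i \sqrt{37}$ ($q = \sqrt{\left(5 - 5\right)^{2} - 37} = \sqrt{0^{2} - 37} = \sqrt{0 - 37} = \sqrt{-37} = i \sqrt{37} \approx 6.0828 i$)
$B{\left(10 \right)} \left(\left(9^{2} + d\right) + q\right) = \left(3 - 10\right) \left(\left(9^{2} + 511\right) + i \sqrt{37}\right) = \left(3 - 10\right) \left(\left(81 + 511\right) + i \sqrt{37}\right) = - 7 \left(592 + i \sqrt{37}\right) = -4144 - 7 i \sqrt{37}$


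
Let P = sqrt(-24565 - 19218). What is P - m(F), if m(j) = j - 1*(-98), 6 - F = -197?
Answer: -301 + I*sqrt(43783) ≈ -301.0 + 209.24*I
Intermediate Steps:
F = 203 (F = 6 - 1*(-197) = 6 + 197 = 203)
P = I*sqrt(43783) (P = sqrt(-43783) = I*sqrt(43783) ≈ 209.24*I)
m(j) = 98 + j (m(j) = j + 98 = 98 + j)
P - m(F) = I*sqrt(43783) - (98 + 203) = I*sqrt(43783) - 1*301 = I*sqrt(43783) - 301 = -301 + I*sqrt(43783)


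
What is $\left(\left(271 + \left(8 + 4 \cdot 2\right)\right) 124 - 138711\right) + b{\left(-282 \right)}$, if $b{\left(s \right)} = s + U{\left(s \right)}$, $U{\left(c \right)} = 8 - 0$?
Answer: $-103397$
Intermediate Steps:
$U{\left(c \right)} = 8$ ($U{\left(c \right)} = 8 + 0 = 8$)
$b{\left(s \right)} = 8 + s$ ($b{\left(s \right)} = s + 8 = 8 + s$)
$\left(\left(271 + \left(8 + 4 \cdot 2\right)\right) 124 - 138711\right) + b{\left(-282 \right)} = \left(\left(271 + \left(8 + 4 \cdot 2\right)\right) 124 - 138711\right) + \left(8 - 282\right) = \left(\left(271 + \left(8 + 8\right)\right) 124 - 138711\right) - 274 = \left(\left(271 + 16\right) 124 - 138711\right) - 274 = \left(287 \cdot 124 - 138711\right) - 274 = \left(35588 - 138711\right) - 274 = -103123 - 274 = -103397$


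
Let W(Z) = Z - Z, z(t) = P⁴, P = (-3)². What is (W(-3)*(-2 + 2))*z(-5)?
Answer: 0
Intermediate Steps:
P = 9
z(t) = 6561 (z(t) = 9⁴ = 6561)
W(Z) = 0
(W(-3)*(-2 + 2))*z(-5) = (0*(-2 + 2))*6561 = (0*0)*6561 = 0*6561 = 0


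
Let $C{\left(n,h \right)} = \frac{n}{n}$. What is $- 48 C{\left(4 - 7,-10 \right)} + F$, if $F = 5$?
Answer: $-43$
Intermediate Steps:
$C{\left(n,h \right)} = 1$
$- 48 C{\left(4 - 7,-10 \right)} + F = \left(-48\right) 1 + 5 = -48 + 5 = -43$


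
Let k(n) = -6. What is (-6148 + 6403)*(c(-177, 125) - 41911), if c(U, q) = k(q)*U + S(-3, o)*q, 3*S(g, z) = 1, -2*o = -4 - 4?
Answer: -10405870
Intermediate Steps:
o = 4 (o = -(-4 - 4)/2 = -½*(-8) = 4)
S(g, z) = ⅓ (S(g, z) = (⅓)*1 = ⅓)
c(U, q) = -6*U + q/3
(-6148 + 6403)*(c(-177, 125) - 41911) = (-6148 + 6403)*((-6*(-177) + (⅓)*125) - 41911) = 255*((1062 + 125/3) - 41911) = 255*(3311/3 - 41911) = 255*(-122422/3) = -10405870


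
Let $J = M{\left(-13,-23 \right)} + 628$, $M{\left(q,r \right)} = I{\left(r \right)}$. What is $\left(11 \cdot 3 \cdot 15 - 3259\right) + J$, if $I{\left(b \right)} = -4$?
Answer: $-2140$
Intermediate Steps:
$M{\left(q,r \right)} = -4$
$J = 624$ ($J = -4 + 628 = 624$)
$\left(11 \cdot 3 \cdot 15 - 3259\right) + J = \left(11 \cdot 3 \cdot 15 - 3259\right) + 624 = \left(33 \cdot 15 - 3259\right) + 624 = \left(495 - 3259\right) + 624 = -2764 + 624 = -2140$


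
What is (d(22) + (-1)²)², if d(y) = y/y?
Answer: 4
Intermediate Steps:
d(y) = 1
(d(22) + (-1)²)² = (1 + (-1)²)² = (1 + 1)² = 2² = 4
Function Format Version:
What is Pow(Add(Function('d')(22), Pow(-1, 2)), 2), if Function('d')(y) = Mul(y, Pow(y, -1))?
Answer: 4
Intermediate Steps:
Function('d')(y) = 1
Pow(Add(Function('d')(22), Pow(-1, 2)), 2) = Pow(Add(1, Pow(-1, 2)), 2) = Pow(Add(1, 1), 2) = Pow(2, 2) = 4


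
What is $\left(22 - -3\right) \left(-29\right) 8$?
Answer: $-5800$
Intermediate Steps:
$\left(22 - -3\right) \left(-29\right) 8 = \left(22 + 3\right) \left(-29\right) 8 = 25 \left(-29\right) 8 = \left(-725\right) 8 = -5800$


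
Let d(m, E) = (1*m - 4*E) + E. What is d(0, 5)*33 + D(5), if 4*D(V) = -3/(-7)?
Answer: -13857/28 ≈ -494.89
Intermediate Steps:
D(V) = 3/28 (D(V) = (-3/(-7))/4 = (-3*(-⅐))/4 = (¼)*(3/7) = 3/28)
d(m, E) = m - 3*E (d(m, E) = (m - 4*E) + E = m - 3*E)
d(0, 5)*33 + D(5) = (0 - 3*5)*33 + 3/28 = (0 - 15)*33 + 3/28 = -15*33 + 3/28 = -495 + 3/28 = -13857/28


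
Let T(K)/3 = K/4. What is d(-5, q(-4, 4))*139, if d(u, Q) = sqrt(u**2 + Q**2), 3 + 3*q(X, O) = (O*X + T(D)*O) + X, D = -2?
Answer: 139*sqrt(1066)/3 ≈ 1512.8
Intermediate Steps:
T(K) = 3*K/4 (T(K) = 3*(K/4) = 3*K/4)
q(X, O) = -1 - O/2 + X/3 + O*X/3 (q(X, O) = -1 + ((O*X + ((3/4)*(-2))*O) + X)/3 = -1 + ((O*X - 3*O/2) + X)/3 = -1 + ((-3*O/2 + O*X) + X)/3 = -1 + (X - 3*O/2 + O*X)/3 = -1 + (-O/2 + X/3 + O*X/3) = -1 - O/2 + X/3 + O*X/3)
d(u, Q) = sqrt(Q**2 + u**2)
d(-5, q(-4, 4))*139 = sqrt((-1 - 1/2*4 + (1/3)*(-4) + (1/3)*4*(-4))**2 + (-5)**2)*139 = sqrt((-1 - 2 - 4/3 - 16/3)**2 + 25)*139 = sqrt((-29/3)**2 + 25)*139 = sqrt(841/9 + 25)*139 = sqrt(1066/9)*139 = (sqrt(1066)/3)*139 = 139*sqrt(1066)/3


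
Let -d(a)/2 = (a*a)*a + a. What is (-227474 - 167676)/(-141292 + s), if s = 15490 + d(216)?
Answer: 197575/10140813 ≈ 0.019483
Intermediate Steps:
d(a) = -2*a - 2*a³ (d(a) = -2*((a*a)*a + a) = -2*(a²*a + a) = -2*(a³ + a) = -2*(a + a³) = -2*a - 2*a³)
s = -20140334 (s = 15490 - 2*216*(1 + 216²) = 15490 - 2*216*(1 + 46656) = 15490 - 2*216*46657 = 15490 - 20155824 = -20140334)
(-227474 - 167676)/(-141292 + s) = (-227474 - 167676)/(-141292 - 20140334) = -395150/(-20281626) = -395150*(-1/20281626) = 197575/10140813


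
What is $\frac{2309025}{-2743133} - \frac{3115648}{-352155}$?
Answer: $\frac{7733502146309}{966008001615} \approx 8.0056$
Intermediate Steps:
$\frac{2309025}{-2743133} - \frac{3115648}{-352155} = 2309025 \left(- \frac{1}{2743133}\right) - - \frac{3115648}{352155} = - \frac{2309025}{2743133} + \frac{3115648}{352155} = \frac{7733502146309}{966008001615}$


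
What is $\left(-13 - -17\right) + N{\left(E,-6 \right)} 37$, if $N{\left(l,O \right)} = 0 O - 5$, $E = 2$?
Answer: $-181$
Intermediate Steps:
$N{\left(l,O \right)} = -5$ ($N{\left(l,O \right)} = 0 - 5 = -5$)
$\left(-13 - -17\right) + N{\left(E,-6 \right)} 37 = \left(-13 - -17\right) - 185 = \left(-13 + 17\right) - 185 = 4 - 185 = -181$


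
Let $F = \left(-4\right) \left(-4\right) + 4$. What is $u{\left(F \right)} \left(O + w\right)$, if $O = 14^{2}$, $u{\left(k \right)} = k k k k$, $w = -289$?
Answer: $-14880000$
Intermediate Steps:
$F = 20$ ($F = 16 + 4 = 20$)
$u{\left(k \right)} = k^{4}$ ($u{\left(k \right)} = k^{2} k^{2} = k^{4}$)
$O = 196$
$u{\left(F \right)} \left(O + w\right) = 20^{4} \left(196 - 289\right) = 160000 \left(-93\right) = -14880000$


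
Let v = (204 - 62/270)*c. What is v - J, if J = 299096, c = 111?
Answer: -12441487/45 ≈ -2.7648e+5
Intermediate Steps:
v = 1017833/45 (v = (204 - 62/270)*111 = (204 - 62*1/270)*111 = (204 - 31/135)*111 = (27509/135)*111 = 1017833/45 ≈ 22619.)
v - J = 1017833/45 - 1*299096 = 1017833/45 - 299096 = -12441487/45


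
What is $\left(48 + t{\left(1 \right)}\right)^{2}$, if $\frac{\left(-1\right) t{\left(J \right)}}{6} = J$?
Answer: $1764$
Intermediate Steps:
$t{\left(J \right)} = - 6 J$
$\left(48 + t{\left(1 \right)}\right)^{2} = \left(48 - 6\right)^{2} = 42^{2} = 1764$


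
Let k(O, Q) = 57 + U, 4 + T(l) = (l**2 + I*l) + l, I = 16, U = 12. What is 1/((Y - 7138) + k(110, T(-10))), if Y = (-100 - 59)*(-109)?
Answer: 1/10262 ≈ 9.7447e-5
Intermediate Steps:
T(l) = -4 + l**2 + 17*l (T(l) = -4 + ((l**2 + 16*l) + l) = -4 + (l**2 + 17*l) = -4 + l**2 + 17*l)
k(O, Q) = 69 (k(O, Q) = 57 + 12 = 69)
Y = 17331 (Y = -159*(-109) = 17331)
1/((Y - 7138) + k(110, T(-10))) = 1/((17331 - 7138) + 69) = 1/(10193 + 69) = 1/10262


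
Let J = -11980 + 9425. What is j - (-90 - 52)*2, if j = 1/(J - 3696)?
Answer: 1775283/6251 ≈ 284.00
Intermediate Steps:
J = -2555
j = -1/6251 (j = 1/(-2555 - 3696) = 1/(-6251) = -1/6251 ≈ -0.00015997)
j - (-90 - 52)*2 = -1/6251 - (-90 - 52)*2 = -1/6251 - (-142)*2 = -1/6251 - 1*(-284) = -1/6251 + 284 = 1775283/6251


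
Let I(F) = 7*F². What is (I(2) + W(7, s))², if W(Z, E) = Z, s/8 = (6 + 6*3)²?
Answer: 1225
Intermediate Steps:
s = 4608 (s = 8*(6 + 6*3)² = 8*(6 + 18)² = 8*24² = 8*576 = 4608)
(I(2) + W(7, s))² = (7*2² + 7)² = (7*4 + 7)² = (28 + 7)² = 35² = 1225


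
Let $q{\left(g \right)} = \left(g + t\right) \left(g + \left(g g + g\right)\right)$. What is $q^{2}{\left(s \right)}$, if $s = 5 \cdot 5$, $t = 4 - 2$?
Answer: $332150625$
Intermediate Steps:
$t = 2$ ($t = 4 - 2 = 2$)
$s = 25$
$q{\left(g \right)} = \left(2 + g\right) \left(g^{2} + 2 g\right)$ ($q{\left(g \right)} = \left(g + 2\right) \left(g + \left(g g + g\right)\right) = \left(2 + g\right) \left(g + \left(g^{2} + g\right)\right) = \left(2 + g\right) \left(g + \left(g + g^{2}\right)\right) = \left(2 + g\right) \left(g^{2} + 2 g\right)$)
$q^{2}{\left(s \right)} = \left(25 \left(4 + 25^{2} + 4 \cdot 25\right)\right)^{2} = \left(25 \left(4 + 625 + 100\right)\right)^{2} = \left(25 \cdot 729\right)^{2} = 18225^{2} = 332150625$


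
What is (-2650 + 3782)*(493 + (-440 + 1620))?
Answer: 1893836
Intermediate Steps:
(-2650 + 3782)*(493 + (-440 + 1620)) = 1132*(493 + 1180) = 1132*1673 = 1893836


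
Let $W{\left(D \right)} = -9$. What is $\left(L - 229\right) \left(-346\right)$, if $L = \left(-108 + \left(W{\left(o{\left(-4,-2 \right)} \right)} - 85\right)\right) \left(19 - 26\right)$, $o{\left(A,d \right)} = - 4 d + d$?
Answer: $-410010$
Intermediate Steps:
$o{\left(A,d \right)} = - 3 d$
$L = 1414$ ($L = \left(-108 - 94\right) \left(19 - 26\right) = \left(-108 - 94\right) \left(-7\right) = \left(-202\right) \left(-7\right) = 1414$)
$\left(L - 229\right) \left(-346\right) = \left(1414 - 229\right) \left(-346\right) = 1185 \left(-346\right) = -410010$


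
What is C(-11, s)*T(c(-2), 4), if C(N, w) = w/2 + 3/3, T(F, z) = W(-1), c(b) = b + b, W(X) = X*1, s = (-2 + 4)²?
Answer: -3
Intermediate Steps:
s = 4 (s = 2² = 4)
W(X) = X
c(b) = 2*b
T(F, z) = -1
C(N, w) = 1 + w/2 (C(N, w) = w*(½) + 3*(⅓) = w/2 + 1 = 1 + w/2)
C(-11, s)*T(c(-2), 4) = (1 + (½)*4)*(-1) = (1 + 2)*(-1) = 3*(-1) = -3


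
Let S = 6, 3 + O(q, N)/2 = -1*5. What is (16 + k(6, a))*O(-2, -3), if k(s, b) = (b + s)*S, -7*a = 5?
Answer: -5344/7 ≈ -763.43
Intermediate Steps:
O(q, N) = -16 (O(q, N) = -6 + 2*(-1*5) = -6 + 2*(-5) = -6 - 10 = -16)
a = -5/7 (a = -⅐*5 = -5/7 ≈ -0.71429)
k(s, b) = 6*b + 6*s (k(s, b) = (b + s)*6 = 6*b + 6*s)
(16 + k(6, a))*O(-2, -3) = (16 + (6*(-5/7) + 6*6))*(-16) = (16 + (-30/7 + 36))*(-16) = (16 + 222/7)*(-16) = (334/7)*(-16) = -5344/7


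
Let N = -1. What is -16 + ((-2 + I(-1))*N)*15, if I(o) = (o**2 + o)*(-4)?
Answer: 14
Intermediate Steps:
I(o) = -4*o - 4*o**2 (I(o) = (o + o**2)*(-4) = -4*o - 4*o**2)
-16 + ((-2 + I(-1))*N)*15 = -16 + ((-2 - 4*(-1)*(1 - 1))*(-1))*15 = -16 + ((-2 - 4*(-1)*0)*(-1))*15 = -16 + ((-2 + 0)*(-1))*15 = -16 - 2*(-1)*15 = -16 + 2*15 = -16 + 30 = 14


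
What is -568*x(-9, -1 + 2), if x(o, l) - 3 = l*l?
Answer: -2272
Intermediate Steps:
x(o, l) = 3 + l² (x(o, l) = 3 + l*l = 3 + l²)
-568*x(-9, -1 + 2) = -568*(3 + (-1 + 2)²) = -568*(3 + 1²) = -568*(3 + 1) = -568*4 = -2272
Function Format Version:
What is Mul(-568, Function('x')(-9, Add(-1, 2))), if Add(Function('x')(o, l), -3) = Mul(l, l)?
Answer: -2272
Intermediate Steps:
Function('x')(o, l) = Add(3, Pow(l, 2)) (Function('x')(o, l) = Add(3, Mul(l, l)) = Add(3, Pow(l, 2)))
Mul(-568, Function('x')(-9, Add(-1, 2))) = Mul(-568, Add(3, Pow(Add(-1, 2), 2))) = Mul(-568, Add(3, Pow(1, 2))) = Mul(-568, Add(3, 1)) = Mul(-568, 4) = -2272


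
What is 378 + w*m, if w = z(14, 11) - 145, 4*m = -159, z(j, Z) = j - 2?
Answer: 22659/4 ≈ 5664.8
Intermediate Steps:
z(j, Z) = -2 + j
m = -159/4 (m = (¼)*(-159) = -159/4 ≈ -39.750)
w = -133 (w = (-2 + 14) - 145 = 12 - 145 = -133)
378 + w*m = 378 - 133*(-159/4) = 378 + 21147/4 = 22659/4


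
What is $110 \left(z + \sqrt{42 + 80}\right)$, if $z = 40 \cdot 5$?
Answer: $22000 + 110 \sqrt{122} \approx 23215.0$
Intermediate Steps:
$z = 200$
$110 \left(z + \sqrt{42 + 80}\right) = 110 \left(200 + \sqrt{42 + 80}\right) = 110 \left(200 + \sqrt{122}\right) = 22000 + 110 \sqrt{122}$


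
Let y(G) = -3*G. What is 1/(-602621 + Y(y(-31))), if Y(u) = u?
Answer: -1/602528 ≈ -1.6597e-6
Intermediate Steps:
1/(-602621 + Y(y(-31))) = 1/(-602621 - 3*(-31)) = 1/(-602621 + 93) = 1/(-602528) = -1/602528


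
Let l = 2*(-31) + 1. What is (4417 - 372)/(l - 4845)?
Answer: -4045/4906 ≈ -0.82450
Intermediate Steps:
l = -61 (l = -62 + 1 = -61)
(4417 - 372)/(l - 4845) = (4417 - 372)/(-61 - 4845) = 4045/(-4906) = 4045*(-1/4906) = -4045/4906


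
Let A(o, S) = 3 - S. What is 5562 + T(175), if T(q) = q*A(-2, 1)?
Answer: 5912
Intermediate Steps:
T(q) = 2*q (T(q) = q*(3 - 1*1) = q*(3 - 1) = q*2 = 2*q)
5562 + T(175) = 5562 + 2*175 = 5562 + 350 = 5912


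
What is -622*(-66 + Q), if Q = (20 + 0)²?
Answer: -207748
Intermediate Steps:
Q = 400 (Q = 20² = 400)
-622*(-66 + Q) = -622*(-66 + 400) = -622*334 = -207748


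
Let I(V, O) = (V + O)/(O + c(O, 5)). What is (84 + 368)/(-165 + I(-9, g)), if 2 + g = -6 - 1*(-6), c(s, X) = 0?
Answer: -904/319 ≈ -2.8339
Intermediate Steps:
g = -2 (g = -2 + (-6 - 1*(-6)) = -2 + (-6 + 6) = -2 + 0 = -2)
I(V, O) = (O + V)/O (I(V, O) = (V + O)/(O + 0) = (O + V)/O)
(84 + 368)/(-165 + I(-9, g)) = (84 + 368)/(-165 + (-2 - 9)/(-2)) = 452/(-165 - 1/2*(-11)) = 452/(-165 + 11/2) = 452/(-319/2) = 452*(-2/319) = -904/319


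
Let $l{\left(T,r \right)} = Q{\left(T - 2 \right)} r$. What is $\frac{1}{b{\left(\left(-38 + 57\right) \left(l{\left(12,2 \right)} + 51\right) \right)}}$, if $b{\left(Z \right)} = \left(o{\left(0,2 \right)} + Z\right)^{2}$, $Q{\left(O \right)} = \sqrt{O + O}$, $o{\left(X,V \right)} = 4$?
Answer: $\frac{975609}{842446786801} - \frac{147896 \sqrt{5}}{842446786801} \approx 7.6551 \cdot 10^{-7}$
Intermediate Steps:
$Q{\left(O \right)} = \sqrt{2} \sqrt{O}$ ($Q{\left(O \right)} = \sqrt{2 O} = \sqrt{2} \sqrt{O}$)
$l{\left(T,r \right)} = r \sqrt{2} \sqrt{-2 + T}$ ($l{\left(T,r \right)} = \sqrt{2} \sqrt{T - 2} r = \sqrt{2} \sqrt{-2 + T} r = r \sqrt{2} \sqrt{-2 + T}$)
$b{\left(Z \right)} = \left(4 + Z\right)^{2}$
$\frac{1}{b{\left(\left(-38 + 57\right) \left(l{\left(12,2 \right)} + 51\right) \right)}} = \frac{1}{\left(4 + \left(-38 + 57\right) \left(2 \sqrt{-4 + 2 \cdot 12} + 51\right)\right)^{2}} = \frac{1}{\left(4 + 19 \left(2 \sqrt{-4 + 24} + 51\right)\right)^{2}} = \frac{1}{\left(4 + 19 \left(2 \sqrt{20} + 51\right)\right)^{2}} = \frac{1}{\left(4 + 19 \left(2 \cdot 2 \sqrt{5} + 51\right)\right)^{2}} = \frac{1}{\left(4 + 19 \left(4 \sqrt{5} + 51\right)\right)^{2}} = \frac{1}{\left(4 + 19 \left(51 + 4 \sqrt{5}\right)\right)^{2}} = \frac{1}{\left(4 + \left(969 + 76 \sqrt{5}\right)\right)^{2}} = \frac{1}{\left(973 + 76 \sqrt{5}\right)^{2}}$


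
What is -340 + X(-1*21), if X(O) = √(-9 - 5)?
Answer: -340 + I*√14 ≈ -340.0 + 3.7417*I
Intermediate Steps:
X(O) = I*√14 (X(O) = √(-14) = I*√14)
-340 + X(-1*21) = -340 + I*√14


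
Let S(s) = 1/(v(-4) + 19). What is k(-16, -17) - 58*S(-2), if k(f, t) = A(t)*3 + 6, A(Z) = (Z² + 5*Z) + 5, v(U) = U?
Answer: 9437/15 ≈ 629.13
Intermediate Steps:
A(Z) = 5 + Z² + 5*Z
k(f, t) = 21 + 3*t² + 15*t (k(f, t) = (5 + t² + 5*t)*3 + 6 = (15 + 3*t² + 15*t) + 6 = 21 + 3*t² + 15*t)
S(s) = 1/15 (S(s) = 1/(-4 + 19) = 1/15)
k(-16, -17) - 58*S(-2) = (21 + 3*(-17)² + 15*(-17)) - 58*1/15 = (21 + 3*289 - 255) - 58/15 = (21 + 867 - 255) - 58/15 = 633 - 58/15 = 9437/15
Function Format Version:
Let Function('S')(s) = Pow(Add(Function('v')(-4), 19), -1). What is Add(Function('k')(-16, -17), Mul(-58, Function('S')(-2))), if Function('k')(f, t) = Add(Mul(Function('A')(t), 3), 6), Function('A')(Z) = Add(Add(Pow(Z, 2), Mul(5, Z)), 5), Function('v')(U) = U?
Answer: Rational(9437, 15) ≈ 629.13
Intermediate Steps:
Function('A')(Z) = Add(5, Pow(Z, 2), Mul(5, Z))
Function('k')(f, t) = Add(21, Mul(3, Pow(t, 2)), Mul(15, t)) (Function('k')(f, t) = Add(Mul(Add(5, Pow(t, 2), Mul(5, t)), 3), 6) = Add(Add(15, Mul(3, Pow(t, 2)), Mul(15, t)), 6) = Add(21, Mul(3, Pow(t, 2)), Mul(15, t)))
Function('S')(s) = Rational(1, 15) (Function('S')(s) = Pow(Add(-4, 19), -1) = Pow(15, -1) = Rational(1, 15))
Add(Function('k')(-16, -17), Mul(-58, Function('S')(-2))) = Add(Add(21, Mul(3, Pow(-17, 2)), Mul(15, -17)), Mul(-58, Rational(1, 15))) = Add(Add(21, Mul(3, 289), -255), Rational(-58, 15)) = Add(Add(21, 867, -255), Rational(-58, 15)) = Add(633, Rational(-58, 15)) = Rational(9437, 15)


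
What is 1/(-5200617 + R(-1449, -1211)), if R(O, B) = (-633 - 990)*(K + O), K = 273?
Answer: -1/3291969 ≈ -3.0377e-7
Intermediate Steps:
R(O, B) = -443079 - 1623*O (R(O, B) = (-633 - 990)*(273 + O) = -1623*(273 + O) = -443079 - 1623*O)
1/(-5200617 + R(-1449, -1211)) = 1/(-5200617 + (-443079 - 1623*(-1449))) = 1/(-5200617 + (-443079 + 2351727)) = 1/(-5200617 + 1908648) = 1/(-3291969) = -1/3291969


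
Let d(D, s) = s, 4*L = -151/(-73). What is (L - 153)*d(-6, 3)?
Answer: -133575/292 ≈ -457.45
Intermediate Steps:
L = 151/292 (L = (-151/(-73))/4 = (-151*(-1/73))/4 = (¼)*(151/73) = 151/292 ≈ 0.51712)
(L - 153)*d(-6, 3) = (151/292 - 153)*3 = -44525/292*3 = -133575/292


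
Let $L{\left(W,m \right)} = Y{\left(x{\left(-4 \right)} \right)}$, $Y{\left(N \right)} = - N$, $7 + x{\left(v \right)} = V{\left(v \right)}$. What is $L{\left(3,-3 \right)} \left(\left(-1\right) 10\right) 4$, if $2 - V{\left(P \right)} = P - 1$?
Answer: $0$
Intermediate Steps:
$V{\left(P \right)} = 3 - P$ ($V{\left(P \right)} = 2 - \left(P - 1\right) = 2 - \left(-1 + P\right) = 3 - P$)
$x{\left(v \right)} = -4 - v$ ($x{\left(v \right)} = -7 - \left(-3 + v\right) = -4 - v$)
$L{\left(W,m \right)} = 0$ ($L{\left(W,m \right)} = - (-4 - -4) = - (-4 + 4) = \left(-1\right) 0 = 0$)
$L{\left(3,-3 \right)} \left(\left(-1\right) 10\right) 4 = 0 \left(\left(-1\right) 10\right) 4 = 0 \left(-10\right) 4 = 0 \cdot 4 = 0$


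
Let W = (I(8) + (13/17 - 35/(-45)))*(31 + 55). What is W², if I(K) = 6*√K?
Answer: 50274221248/23409 + 13963648*√2/51 ≈ 2.5349e+6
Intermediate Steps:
W = 20296/153 + 1032*√2 (W = (6*√8 + (13/17 - 35/(-45)))*(31 + 55) = (6*(2*√2) + (13*(1/17) - 35*(-1/45)))*86 = (12*√2 + (13/17 + 7/9))*86 = (12*√2 + 236/153)*86 = (236/153 + 12*√2)*86 = 20296/153 + 1032*√2 ≈ 1592.1)
W² = (20296/153 + 1032*√2)²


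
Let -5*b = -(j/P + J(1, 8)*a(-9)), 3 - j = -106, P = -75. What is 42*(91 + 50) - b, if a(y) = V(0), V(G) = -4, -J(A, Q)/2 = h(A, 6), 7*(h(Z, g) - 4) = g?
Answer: 15525613/2625 ≈ 5914.5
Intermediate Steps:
h(Z, g) = 4 + g/7
J(A, Q) = -68/7 (J(A, Q) = -2*(4 + (1/7)*6) = -2*(4 + 6/7) = -2*34/7 = -68/7)
a(y) = -4
j = 109 (j = 3 - 1*(-106) = 3 + 106 = 109)
b = 19637/2625 (b = -(-1)*(109/(-75) - 68/7*(-4))/5 = -(-1)*(109*(-1/75) + 272/7)/5 = -(-1)*(-109/75 + 272/7)/5 = -(-1)*19637/(5*525) = -1/5*(-19637/525) = 19637/2625 ≈ 7.4808)
42*(91 + 50) - b = 42*(91 + 50) - 1*19637/2625 = 42*141 - 19637/2625 = 5922 - 19637/2625 = 15525613/2625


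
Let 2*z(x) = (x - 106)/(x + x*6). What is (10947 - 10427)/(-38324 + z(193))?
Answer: -1405040/103551361 ≈ -0.013569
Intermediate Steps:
z(x) = (-106 + x)/(14*x) (z(x) = ((x - 106)/(x + x*6))/2 = ((-106 + x)/(x + 6*x))/2 = ((-106 + x)/((7*x)))/2 = ((-106 + x)*(1/(7*x)))/2 = ((-106 + x)/(7*x))/2 = (-106 + x)/(14*x))
(10947 - 10427)/(-38324 + z(193)) = (10947 - 10427)/(-38324 + (1/14)*(-106 + 193)/193) = 520/(-38324 + (1/14)*(1/193)*87) = 520/(-38324 + 87/2702) = 520/(-103551361/2702) = 520*(-2702/103551361) = -1405040/103551361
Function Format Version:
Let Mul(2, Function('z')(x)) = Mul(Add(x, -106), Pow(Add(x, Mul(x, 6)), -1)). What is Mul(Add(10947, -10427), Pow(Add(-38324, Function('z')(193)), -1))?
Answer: Rational(-1405040, 103551361) ≈ -0.013569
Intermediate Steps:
Function('z')(x) = Mul(Rational(1, 14), Pow(x, -1), Add(-106, x)) (Function('z')(x) = Mul(Rational(1, 2), Mul(Add(x, -106), Pow(Add(x, Mul(x, 6)), -1))) = Mul(Rational(1, 2), Mul(Add(-106, x), Pow(Add(x, Mul(6, x)), -1))) = Mul(Rational(1, 2), Mul(Add(-106, x), Pow(Mul(7, x), -1))) = Mul(Rational(1, 2), Mul(Add(-106, x), Mul(Rational(1, 7), Pow(x, -1)))) = Mul(Rational(1, 2), Mul(Rational(1, 7), Pow(x, -1), Add(-106, x))) = Mul(Rational(1, 14), Pow(x, -1), Add(-106, x)))
Mul(Add(10947, -10427), Pow(Add(-38324, Function('z')(193)), -1)) = Mul(Add(10947, -10427), Pow(Add(-38324, Mul(Rational(1, 14), Pow(193, -1), Add(-106, 193))), -1)) = Mul(520, Pow(Add(-38324, Mul(Rational(1, 14), Rational(1, 193), 87)), -1)) = Mul(520, Pow(Add(-38324, Rational(87, 2702)), -1)) = Mul(520, Pow(Rational(-103551361, 2702), -1)) = Mul(520, Rational(-2702, 103551361)) = Rational(-1405040, 103551361)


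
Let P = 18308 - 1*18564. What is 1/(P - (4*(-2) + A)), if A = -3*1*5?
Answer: -1/233 ≈ -0.0042918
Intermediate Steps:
A = -15 (A = -3*5 = -15)
P = -256 (P = 18308 - 18564 = -256)
1/(P - (4*(-2) + A)) = 1/(-256 - (4*(-2) - 15)) = 1/(-256 - (-8 - 15)) = 1/(-256 - 1*(-23)) = 1/(-256 + 23) = 1/(-233) = -1/233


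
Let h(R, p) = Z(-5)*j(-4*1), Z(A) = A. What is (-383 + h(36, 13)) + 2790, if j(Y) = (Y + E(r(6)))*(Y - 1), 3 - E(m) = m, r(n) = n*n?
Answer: 1482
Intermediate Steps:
r(n) = n²
E(m) = 3 - m
j(Y) = (-1 + Y)*(-33 + Y) (j(Y) = (Y + (3 - 1*6²))*(Y - 1) = (Y + (3 - 1*36))*(-1 + Y) = (Y + (3 - 36))*(-1 + Y) = (Y - 33)*(-1 + Y) = (-33 + Y)*(-1 + Y) = (-1 + Y)*(-33 + Y))
h(R, p) = -925 (h(R, p) = -5*(33 + (-4*1)² - (-136)) = -5*(33 + (-4)² - 34*(-4)) = -5*(33 + 16 + 136) = -5*185 = -925)
(-383 + h(36, 13)) + 2790 = (-383 - 925) + 2790 = -1308 + 2790 = 1482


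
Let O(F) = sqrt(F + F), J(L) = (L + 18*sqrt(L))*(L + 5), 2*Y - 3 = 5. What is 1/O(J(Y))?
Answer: sqrt(5)/60 ≈ 0.037268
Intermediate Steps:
Y = 4 (Y = 3/2 + (1/2)*5 = 3/2 + 5/2 = 4)
J(L) = (5 + L)*(L + 18*sqrt(L)) (J(L) = (L + 18*sqrt(L))*(5 + L) = (5 + L)*(L + 18*sqrt(L)))
O(F) = sqrt(2)*sqrt(F) (O(F) = sqrt(2*F) = sqrt(2)*sqrt(F))
1/O(J(Y)) = 1/(sqrt(2)*sqrt(4**2 + 5*4 + 18*4**(3/2) + 90*sqrt(4))) = 1/(sqrt(2)*sqrt(16 + 20 + 18*8 + 90*2)) = 1/(sqrt(2)*sqrt(16 + 20 + 144 + 180)) = 1/(sqrt(2)*sqrt(360)) = 1/(sqrt(2)*(6*sqrt(10))) = 1/(12*sqrt(5)) = sqrt(5)/60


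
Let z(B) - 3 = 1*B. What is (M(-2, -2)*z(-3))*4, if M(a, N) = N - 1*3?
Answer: 0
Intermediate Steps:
M(a, N) = -3 + N (M(a, N) = N - 3 = -3 + N)
z(B) = 3 + B (z(B) = 3 + 1*B = 3 + B)
(M(-2, -2)*z(-3))*4 = ((-3 - 2)*(3 - 3))*4 = -5*0*4 = 0*4 = 0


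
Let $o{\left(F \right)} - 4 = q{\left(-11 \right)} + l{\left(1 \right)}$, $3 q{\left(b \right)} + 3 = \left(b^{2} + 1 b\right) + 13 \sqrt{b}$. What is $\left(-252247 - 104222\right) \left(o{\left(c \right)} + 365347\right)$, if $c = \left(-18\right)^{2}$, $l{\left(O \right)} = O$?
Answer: $-130249376149 - 1544699 i \sqrt{11} \approx -1.3025 \cdot 10^{11} - 5.1232 \cdot 10^{6} i$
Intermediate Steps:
$c = 324$
$q{\left(b \right)} = -1 + \frac{b}{3} + \frac{b^{2}}{3} + \frac{13 \sqrt{b}}{3}$ ($q{\left(b \right)} = -1 + \frac{\left(b^{2} + 1 b\right) + 13 \sqrt{b}}{3} = -1 + \frac{\left(b^{2} + b\right) + 13 \sqrt{b}}{3} = -1 + \frac{\left(b + b^{2}\right) + 13 \sqrt{b}}{3} = -1 + \frac{b + b^{2} + 13 \sqrt{b}}{3} = -1 + \left(\frac{b}{3} + \frac{b^{2}}{3} + \frac{13 \sqrt{b}}{3}\right) = -1 + \frac{b}{3} + \frac{b^{2}}{3} + \frac{13 \sqrt{b}}{3}$)
$o{\left(F \right)} = \frac{122}{3} + \frac{13 i \sqrt{11}}{3}$ ($o{\left(F \right)} = 4 + \left(\left(-1 + \frac{1}{3} \left(-11\right) + \frac{\left(-11\right)^{2}}{3} + \frac{13 \sqrt{-11}}{3}\right) + 1\right) = 4 + \left(\left(-1 - \frac{11}{3} + \frac{1}{3} \cdot 121 + \frac{13 i \sqrt{11}}{3}\right) + 1\right) = 4 + \left(\left(-1 - \frac{11}{3} + \frac{121}{3} + \frac{13 i \sqrt{11}}{3}\right) + 1\right) = 4 + \left(\left(\frac{107}{3} + \frac{13 i \sqrt{11}}{3}\right) + 1\right) = 4 + \left(\frac{110}{3} + \frac{13 i \sqrt{11}}{3}\right) = \frac{122}{3} + \frac{13 i \sqrt{11}}{3}$)
$\left(-252247 - 104222\right) \left(o{\left(c \right)} + 365347\right) = \left(-252247 - 104222\right) \left(\left(\frac{122}{3} + \frac{13 i \sqrt{11}}{3}\right) + 365347\right) = - 356469 \left(\frac{1096163}{3} + \frac{13 i \sqrt{11}}{3}\right) = -130249376149 - 1544699 i \sqrt{11}$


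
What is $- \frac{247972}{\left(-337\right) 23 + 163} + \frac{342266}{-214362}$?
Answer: $\frac{6319832432}{203322357} \approx 31.083$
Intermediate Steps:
$- \frac{247972}{\left(-337\right) 23 + 163} + \frac{342266}{-214362} = - \frac{247972}{-7751 + 163} + 342266 \left(- \frac{1}{214362}\right) = - \frac{247972}{-7588} - \frac{171133}{107181} = \left(-247972\right) \left(- \frac{1}{7588}\right) - \frac{171133}{107181} = \frac{61993}{1897} - \frac{171133}{107181} = \frac{6319832432}{203322357}$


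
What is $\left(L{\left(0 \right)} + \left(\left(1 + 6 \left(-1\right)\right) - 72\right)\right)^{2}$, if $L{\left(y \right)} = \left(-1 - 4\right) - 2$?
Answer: $7056$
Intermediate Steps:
$L{\left(y \right)} = -7$ ($L{\left(y \right)} = -5 - 2 = -7$)
$\left(L{\left(0 \right)} + \left(\left(1 + 6 \left(-1\right)\right) - 72\right)\right)^{2} = \left(-7 + \left(\left(1 + 6 \left(-1\right)\right) - 72\right)\right)^{2} = \left(-7 + \left(\left(1 - 6\right) - 72\right)\right)^{2} = \left(-7 - 77\right)^{2} = \left(-84\right)^{2} = 7056$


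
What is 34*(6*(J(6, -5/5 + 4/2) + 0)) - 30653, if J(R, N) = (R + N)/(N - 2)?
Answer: -32081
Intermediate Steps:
J(R, N) = (N + R)/(-2 + N)
34*(6*(J(6, -5/5 + 4/2) + 0)) - 30653 = 34*(6*(((-5/5 + 4/2) + 6)/(-2 + (-5/5 + 4/2)) + 0)) - 30653 = 34*(6*(((-5*⅕ + 4*(½)) + 6)/(-2 + (-5*⅕ + 4*(½))) + 0)) - 30653 = 34*(6*(((-1 + 2) + 6)/(-2 + (-1 + 2)) + 0)) - 30653 = 34*(6*((1 + 6)/(-2 + 1) + 0)) - 30653 = 34*(6*(7/(-1) + 0)) - 30653 = 34*(6*(-1*7 + 0)) - 30653 = 34*(6*(-7 + 0)) - 30653 = 34*(6*(-7)) - 30653 = 34*(-42) - 30653 = -1428 - 30653 = -32081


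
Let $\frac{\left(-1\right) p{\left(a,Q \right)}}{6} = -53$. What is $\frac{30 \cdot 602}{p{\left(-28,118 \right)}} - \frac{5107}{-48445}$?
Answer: $\frac{146090121}{2567585} \approx 56.898$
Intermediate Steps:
$p{\left(a,Q \right)} = 318$ ($p{\left(a,Q \right)} = \left(-6\right) \left(-53\right) = 318$)
$\frac{30 \cdot 602}{p{\left(-28,118 \right)}} - \frac{5107}{-48445} = \frac{30 \cdot 602}{318} - \frac{5107}{-48445} = 18060 \cdot \frac{1}{318} - - \frac{5107}{48445} = \frac{3010}{53} + \frac{5107}{48445} = \frac{146090121}{2567585}$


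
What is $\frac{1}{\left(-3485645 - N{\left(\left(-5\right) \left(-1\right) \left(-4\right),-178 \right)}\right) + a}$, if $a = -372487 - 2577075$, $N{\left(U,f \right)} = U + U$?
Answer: $- \frac{1}{6435167} \approx -1.554 \cdot 10^{-7}$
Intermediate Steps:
$N{\left(U,f \right)} = 2 U$
$a = -2949562$
$\frac{1}{\left(-3485645 - N{\left(\left(-5\right) \left(-1\right) \left(-4\right),-178 \right)}\right) + a} = \frac{1}{\left(-3485645 - 2 \left(-5\right) \left(-1\right) \left(-4\right)\right) - 2949562} = \frac{1}{\left(-3485645 - 2 \cdot 5 \left(-4\right)\right) - 2949562} = \frac{1}{\left(-3485645 - 2 \left(-20\right)\right) - 2949562} = \frac{1}{\left(-3485645 - -40\right) - 2949562} = \frac{1}{\left(-3485645 + 40\right) - 2949562} = \frac{1}{-3485605 - 2949562} = \frac{1}{-6435167} = - \frac{1}{6435167}$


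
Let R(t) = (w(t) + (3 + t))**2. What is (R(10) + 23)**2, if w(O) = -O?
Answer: 1024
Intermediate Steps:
R(t) = 9 (R(t) = (-t + (3 + t))**2 = 3**2 = 9)
(R(10) + 23)**2 = (9 + 23)**2 = 32**2 = 1024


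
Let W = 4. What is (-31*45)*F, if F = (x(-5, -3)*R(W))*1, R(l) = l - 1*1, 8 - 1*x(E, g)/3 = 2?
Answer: -75330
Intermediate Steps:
x(E, g) = 18 (x(E, g) = 24 - 3*2 = 24 - 6 = 18)
R(l) = -1 + l (R(l) = l - 1 = -1 + l)
F = 54 (F = (18*(-1 + 4))*1 = (18*3)*1 = 54*1 = 54)
(-31*45)*F = -31*45*54 = -1395*54 = -75330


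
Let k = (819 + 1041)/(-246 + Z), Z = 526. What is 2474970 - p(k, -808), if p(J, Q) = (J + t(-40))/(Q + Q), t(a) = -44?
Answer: 55993720757/22624 ≈ 2.4750e+6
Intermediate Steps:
k = 93/14 (k = (819 + 1041)/(-246 + 526) = 1860/280 = 1860*(1/280) = 93/14 ≈ 6.6429)
p(J, Q) = (-44 + J)/(2*Q) (p(J, Q) = (J - 44)/(Q + Q) = (-44 + J)/((2*Q)) = (-44 + J)*(1/(2*Q)) = (-44 + J)/(2*Q))
2474970 - p(k, -808) = 2474970 - (-44 + 93/14)/(2*(-808)) = 2474970 - (-1)*(-523)/(2*808*14) = 2474970 - 1*523/22624 = 2474970 - 523/22624 = 55993720757/22624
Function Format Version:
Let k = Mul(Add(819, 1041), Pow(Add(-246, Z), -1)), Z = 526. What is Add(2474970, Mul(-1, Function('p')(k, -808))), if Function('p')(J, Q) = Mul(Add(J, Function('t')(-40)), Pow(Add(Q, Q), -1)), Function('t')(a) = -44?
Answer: Rational(55993720757, 22624) ≈ 2.4750e+6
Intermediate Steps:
k = Rational(93, 14) (k = Mul(Add(819, 1041), Pow(Add(-246, 526), -1)) = Mul(1860, Pow(280, -1)) = Mul(1860, Rational(1, 280)) = Rational(93, 14) ≈ 6.6429)
Function('p')(J, Q) = Mul(Rational(1, 2), Pow(Q, -1), Add(-44, J)) (Function('p')(J, Q) = Mul(Add(J, -44), Pow(Add(Q, Q), -1)) = Mul(Add(-44, J), Pow(Mul(2, Q), -1)) = Mul(Add(-44, J), Mul(Rational(1, 2), Pow(Q, -1))) = Mul(Rational(1, 2), Pow(Q, -1), Add(-44, J)))
Add(2474970, Mul(-1, Function('p')(k, -808))) = Add(2474970, Mul(-1, Mul(Rational(1, 2), Pow(-808, -1), Add(-44, Rational(93, 14))))) = Add(2474970, Mul(-1, Mul(Rational(1, 2), Rational(-1, 808), Rational(-523, 14)))) = Add(2474970, Mul(-1, Rational(523, 22624))) = Add(2474970, Rational(-523, 22624)) = Rational(55993720757, 22624)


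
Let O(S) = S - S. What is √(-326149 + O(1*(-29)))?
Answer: I*√326149 ≈ 571.09*I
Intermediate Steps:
O(S) = 0
√(-326149 + O(1*(-29))) = √(-326149 + 0) = √(-326149) = I*√326149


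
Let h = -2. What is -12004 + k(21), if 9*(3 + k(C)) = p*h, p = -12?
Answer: -36013/3 ≈ -12004.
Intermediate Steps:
k(C) = -1/3 (k(C) = -3 + (-12*(-2))/9 = -3 + (1/9)*24 = -3 + 8/3 = -1/3)
-12004 + k(21) = -12004 - 1/3 = -36013/3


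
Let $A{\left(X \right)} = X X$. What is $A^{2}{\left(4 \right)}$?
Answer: $256$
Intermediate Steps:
$A{\left(X \right)} = X^{2}$
$A^{2}{\left(4 \right)} = \left(4^{2}\right)^{2} = 16^{2} = 256$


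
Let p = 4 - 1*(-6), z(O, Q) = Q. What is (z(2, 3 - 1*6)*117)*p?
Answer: -3510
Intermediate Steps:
p = 10 (p = 4 + 6 = 10)
(z(2, 3 - 1*6)*117)*p = ((3 - 1*6)*117)*10 = ((3 - 6)*117)*10 = -3*117*10 = -351*10 = -3510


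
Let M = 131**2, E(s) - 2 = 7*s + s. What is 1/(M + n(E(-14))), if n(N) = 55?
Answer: 1/17216 ≈ 5.8085e-5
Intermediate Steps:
E(s) = 2 + 8*s (E(s) = 2 + (7*s + s) = 2 + 8*s)
M = 17161
1/(M + n(E(-14))) = 1/(17161 + 55) = 1/17216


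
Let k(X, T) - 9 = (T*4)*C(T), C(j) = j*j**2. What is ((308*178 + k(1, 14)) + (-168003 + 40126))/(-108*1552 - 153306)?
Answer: -40310/160461 ≈ -0.25121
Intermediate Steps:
C(j) = j**3
k(X, T) = 9 + 4*T**4 (k(X, T) = 9 + (T*4)*T**3 = 9 + (4*T)*T**3 = 9 + 4*T**4)
((308*178 + k(1, 14)) + (-168003 + 40126))/(-108*1552 - 153306) = ((308*178 + (9 + 4*14**4)) + (-168003 + 40126))/(-108*1552 - 153306) = ((54824 + (9 + 4*38416)) - 127877)/(-167616 - 153306) = ((54824 + (9 + 153664)) - 127877)/(-320922) = ((54824 + 153673) - 127877)*(-1/320922) = (208497 - 127877)*(-1/320922) = 80620*(-1/320922) = -40310/160461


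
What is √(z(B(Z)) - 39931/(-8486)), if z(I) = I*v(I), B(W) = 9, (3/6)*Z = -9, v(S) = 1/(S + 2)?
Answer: √48130597790/93346 ≈ 2.3503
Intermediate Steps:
v(S) = 1/(2 + S)
Z = -18 (Z = 2*(-9) = -18)
z(I) = I/(2 + I)
√(z(B(Z)) - 39931/(-8486)) = √(9/(2 + 9) - 39931/(-8486)) = √(9/11 - 39931*(-1/8486)) = √(9*(1/11) + 39931/8486) = √(9/11 + 39931/8486) = √(515615/93346) = √48130597790/93346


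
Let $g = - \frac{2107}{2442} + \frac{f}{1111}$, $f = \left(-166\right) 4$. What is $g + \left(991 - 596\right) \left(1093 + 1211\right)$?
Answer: $\frac{224463591145}{246642} \approx 9.1008 \cdot 10^{5}$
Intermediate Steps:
$f = -664$
$g = - \frac{360215}{246642}$ ($g = - \frac{2107}{2442} - \frac{664}{1111} = - \frac{360215}{246642} \approx -1.4605$)
$g + \left(991 - 596\right) \left(1093 + 1211\right) = - \frac{360215}{246642} + \left(991 - 596\right) \left(1093 + 1211\right) = - \frac{360215}{246642} + 395 \cdot 2304 = - \frac{360215}{246642} + 910080 = \frac{224463591145}{246642}$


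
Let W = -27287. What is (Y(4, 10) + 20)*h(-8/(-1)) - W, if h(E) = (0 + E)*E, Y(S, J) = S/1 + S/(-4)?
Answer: 28759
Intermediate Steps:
Y(S, J) = 3*S/4 (Y(S, J) = S*1 + S*(-¼) = S - S/4 = 3*S/4)
h(E) = E² (h(E) = E*E = E²)
(Y(4, 10) + 20)*h(-8/(-1)) - W = ((¾)*4 + 20)*(-8/(-1))² - 1*(-27287) = (3 + 20)*(-8*(-1))² + 27287 = 23*8² + 27287 = 23*64 + 27287 = 1472 + 27287 = 28759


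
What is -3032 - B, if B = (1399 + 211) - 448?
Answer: -4194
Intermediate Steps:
B = 1162 (B = 1610 - 448 = 1162)
-3032 - B = -3032 - 1*1162 = -3032 - 1162 = -4194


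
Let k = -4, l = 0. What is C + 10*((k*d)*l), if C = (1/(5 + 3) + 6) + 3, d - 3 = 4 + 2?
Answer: 73/8 ≈ 9.1250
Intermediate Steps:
d = 9 (d = 3 + (4 + 2) = 3 + 6 = 9)
C = 73/8 (C = (1/8 + 6) + 3 = (⅛ + 6) + 3 = 49/8 + 3 = 73/8 ≈ 9.1250)
C + 10*((k*d)*l) = 73/8 + 10*(-4*9*0) = 73/8 + 10*(-36*0) = 73/8 + 10*0 = 73/8 + 0 = 73/8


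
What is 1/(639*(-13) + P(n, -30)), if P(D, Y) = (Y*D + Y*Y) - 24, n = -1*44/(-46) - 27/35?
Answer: -161/1197285 ≈ -0.00013447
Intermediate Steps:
n = 149/805 (n = -44*(-1/46) - 27*1/35 = 22/23 - 27/35 = 149/805 ≈ 0.18509)
P(D, Y) = -24 + Y² + D*Y (P(D, Y) = (D*Y + Y²) - 24 = (Y² + D*Y) - 24 = -24 + Y² + D*Y)
1/(639*(-13) + P(n, -30)) = 1/(639*(-13) + (-24 + (-30)² + (149/805)*(-30))) = 1/(-8307 + (-24 + 900 - 894/161)) = 1/(-8307 + 140142/161) = 1/(-1197285/161) = -161/1197285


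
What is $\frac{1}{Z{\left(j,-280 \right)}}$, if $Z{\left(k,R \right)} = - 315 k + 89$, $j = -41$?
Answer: $\frac{1}{13004} \approx 7.6899 \cdot 10^{-5}$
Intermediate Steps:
$Z{\left(k,R \right)} = 89 - 315 k$
$\frac{1}{Z{\left(j,-280 \right)}} = \frac{1}{89 - -12915} = \frac{1}{89 + 12915} = \frac{1}{13004}$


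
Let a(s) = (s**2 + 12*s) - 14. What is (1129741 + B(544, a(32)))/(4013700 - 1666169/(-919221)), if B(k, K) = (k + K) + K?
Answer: 1041544496133/3689478993869 ≈ 0.28230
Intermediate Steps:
a(s) = -14 + s**2 + 12*s
B(k, K) = k + 2*K (B(k, K) = (K + k) + K = k + 2*K)
(1129741 + B(544, a(32)))/(4013700 - 1666169/(-919221)) = (1129741 + (544 + 2*(-14 + 32**2 + 12*32)))/(4013700 - 1666169/(-919221)) = (1129741 + (544 + 2*(-14 + 1024 + 384)))/(4013700 - 1666169*(-1/919221)) = (1129741 + (544 + 2*1394))/(4013700 + 1666169/919221) = (1129741 + (544 + 2788))/(3689478993869/919221) = (1129741 + 3332)*(919221/3689478993869) = 1133073*(919221/3689478993869) = 1041544496133/3689478993869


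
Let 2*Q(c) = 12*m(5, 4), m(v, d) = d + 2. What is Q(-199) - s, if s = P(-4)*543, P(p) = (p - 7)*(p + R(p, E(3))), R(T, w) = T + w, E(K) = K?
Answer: -29829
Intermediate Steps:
m(v, d) = 2 + d
Q(c) = 36 (Q(c) = (12*(2 + 4))/2 = (12*6)/2 = (½)*72 = 36)
P(p) = (-7 + p)*(3 + 2*p) (P(p) = (p - 7)*(p + (p + 3)) = (-7 + p)*(p + (3 + p)) = (-7 + p)*(3 + 2*p))
s = 29865 (s = (-21 - 11*(-4) + 2*(-4)²)*543 = (-21 + 44 + 2*16)*543 = (-21 + 44 + 32)*543 = 55*543 = 29865)
Q(-199) - s = 36 - 1*29865 = 36 - 29865 = -29829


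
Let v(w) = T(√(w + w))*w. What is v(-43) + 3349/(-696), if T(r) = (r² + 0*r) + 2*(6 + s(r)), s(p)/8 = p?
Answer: 2211323/696 - 688*I*√86 ≈ 3177.2 - 6380.3*I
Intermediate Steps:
s(p) = 8*p
T(r) = 12 + r² + 16*r (T(r) = (r² + 0*r) + 2*(6 + 8*r) = (r² + 0) + (12 + 16*r) = r² + (12 + 16*r) = 12 + r² + 16*r)
v(w) = w*(12 + 2*w + 16*√2*√w) (v(w) = (12 + (√(w + w))² + 16*√(w + w))*w = (12 + (√(2*w))² + 16*√(2*w))*w = (12 + (√2*√w)² + 16*(√2*√w))*w = (12 + 2*w + 16*√2*√w)*w = w*(12 + 2*w + 16*√2*√w))
v(-43) + 3349/(-696) = 2*(-43)*(6 - 43 + 8*√2*√(-43)) + 3349/(-696) = 2*(-43)*(6 - 43 + 8*√2*(I*√43)) + 3349*(-1/696) = 2*(-43)*(6 - 43 + 8*I*√86) - 3349/696 = 2*(-43)*(-37 + 8*I*√86) - 3349/696 = (3182 - 688*I*√86) - 3349/696 = 2211323/696 - 688*I*√86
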